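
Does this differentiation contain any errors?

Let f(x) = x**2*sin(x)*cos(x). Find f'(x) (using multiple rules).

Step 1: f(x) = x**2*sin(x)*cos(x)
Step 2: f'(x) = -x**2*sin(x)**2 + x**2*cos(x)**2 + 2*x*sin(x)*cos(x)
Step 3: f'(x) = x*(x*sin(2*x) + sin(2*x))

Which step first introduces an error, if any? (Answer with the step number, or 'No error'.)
Step 3

Step 3 is incorrect due to a wrong trig function.
The step shows: x*(x*sin(2*x) + sin(2*x))
The correct value should be: x*(x*cos(2*x) + sin(2*x))

Explanation: cos(2*x) was incorrectly written as sin(2*x): the term x*(x*cos(2*x) + sin(2*x)) was incorrectly written as x*(x*sin(2*x) + sin(2*x))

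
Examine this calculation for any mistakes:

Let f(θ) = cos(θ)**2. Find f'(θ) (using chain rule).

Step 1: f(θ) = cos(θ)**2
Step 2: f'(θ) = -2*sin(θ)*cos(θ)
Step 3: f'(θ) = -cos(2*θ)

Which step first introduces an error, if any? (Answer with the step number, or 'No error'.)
Step 3

Step 3 is incorrect due to a wrong trig function.
The step shows: -cos(2*θ)
The correct value should be: -sin(2*θ)

Explanation: sin(2*θ) was incorrectly written as cos(2*θ): the term -sin(2*θ) was incorrectly written as -cos(2*θ)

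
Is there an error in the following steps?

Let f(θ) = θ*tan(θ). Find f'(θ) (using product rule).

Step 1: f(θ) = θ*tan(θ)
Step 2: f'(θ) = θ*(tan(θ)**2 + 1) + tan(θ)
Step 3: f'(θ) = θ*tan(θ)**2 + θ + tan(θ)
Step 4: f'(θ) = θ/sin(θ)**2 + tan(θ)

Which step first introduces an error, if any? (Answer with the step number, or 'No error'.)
Step 4

Step 4 is incorrect due to a wrong trig function.
The step shows: θ/sin(θ)**2 + tan(θ)
The correct value should be: θ/cos(θ)**2 + tan(θ)

Explanation: cos(θ) was incorrectly written as sin(θ): the term θ/cos(θ)**2 was incorrectly written as θ/sin(θ)**2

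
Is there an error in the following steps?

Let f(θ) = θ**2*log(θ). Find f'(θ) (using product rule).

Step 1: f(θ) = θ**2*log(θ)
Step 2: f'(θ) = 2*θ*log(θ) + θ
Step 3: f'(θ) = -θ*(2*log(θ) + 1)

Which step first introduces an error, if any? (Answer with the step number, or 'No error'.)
Step 3

Step 3 is incorrect due to a sign flip.
The step shows: -θ*(2*log(θ) + 1)
The correct value should be: θ*(2*log(θ) + 1)

Explanation: The sign of the whole expression was flipped: the term θ*(2*log(θ) + 1) was incorrectly written as -θ*(2*log(θ) + 1)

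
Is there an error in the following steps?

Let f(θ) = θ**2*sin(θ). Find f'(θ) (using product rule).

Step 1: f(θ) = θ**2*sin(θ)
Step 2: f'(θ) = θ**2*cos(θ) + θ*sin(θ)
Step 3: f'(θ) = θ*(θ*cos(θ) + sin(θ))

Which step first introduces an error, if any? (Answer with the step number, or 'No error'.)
Step 2

Step 2 is incorrect due to a wrong coefficient.
The step shows: θ**2*cos(θ) + θ*sin(θ)
The correct value should be: θ**2*cos(θ) + 2*θ*sin(θ)

Explanation: The coefficient 2 was incorrectly written as 1: the term 2*θ*sin(θ) was incorrectly written as θ*sin(θ)
The later steps are derived from this incorrect expression, so the error originates in Step 2.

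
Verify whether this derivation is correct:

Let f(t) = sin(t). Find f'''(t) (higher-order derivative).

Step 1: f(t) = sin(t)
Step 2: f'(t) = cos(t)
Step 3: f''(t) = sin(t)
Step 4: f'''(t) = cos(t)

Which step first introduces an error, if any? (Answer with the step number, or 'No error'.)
Step 3

Step 3 is incorrect due to a sign flip.
The step shows: sin(t)
The correct value should be: -sin(t)

Explanation: The sign of the whole expression was flipped: the term -sin(t) was incorrectly written as sin(t)
The later steps are derived from this incorrect expression, so the error originates in Step 3.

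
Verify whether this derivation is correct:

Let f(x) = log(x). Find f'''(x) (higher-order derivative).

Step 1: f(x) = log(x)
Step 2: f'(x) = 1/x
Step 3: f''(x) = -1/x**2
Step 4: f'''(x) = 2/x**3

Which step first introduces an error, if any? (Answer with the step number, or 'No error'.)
No error

All steps in this derivation are correct.
The final answer f'''(x) = 2/x**3 is valid.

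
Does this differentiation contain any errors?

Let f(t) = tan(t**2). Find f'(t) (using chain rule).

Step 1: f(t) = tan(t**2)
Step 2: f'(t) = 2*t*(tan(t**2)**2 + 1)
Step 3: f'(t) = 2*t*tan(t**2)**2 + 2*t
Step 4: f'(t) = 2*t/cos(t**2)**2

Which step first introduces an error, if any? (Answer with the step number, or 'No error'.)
No error

All steps in this derivation are correct.
The final answer f'(t) = 2*t/cos(t**2)**2 is valid.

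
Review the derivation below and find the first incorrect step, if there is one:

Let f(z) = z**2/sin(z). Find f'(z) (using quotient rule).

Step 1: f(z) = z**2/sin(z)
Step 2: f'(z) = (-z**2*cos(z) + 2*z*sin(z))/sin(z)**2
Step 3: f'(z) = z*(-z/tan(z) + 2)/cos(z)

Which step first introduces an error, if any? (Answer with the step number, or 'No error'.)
Step 3

Step 3 is incorrect due to a wrong trig function.
The step shows: z*(-z/tan(z) + 2)/cos(z)
The correct value should be: z*(-z/tan(z) + 2)/sin(z)

Explanation: sin(z) was incorrectly written as cos(z): the term z*(-z/tan(z) + 2)/sin(z) was incorrectly written as z*(-z/tan(z) + 2)/cos(z)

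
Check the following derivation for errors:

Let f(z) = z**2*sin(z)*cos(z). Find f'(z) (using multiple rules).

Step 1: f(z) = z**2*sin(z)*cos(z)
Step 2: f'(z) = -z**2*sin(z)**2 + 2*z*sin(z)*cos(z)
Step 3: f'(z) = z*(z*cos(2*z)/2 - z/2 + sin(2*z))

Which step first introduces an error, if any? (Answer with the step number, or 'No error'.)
Step 2

Step 2 is incorrect due to a dropped term.
The step shows: -z**2*sin(z)**2 + 2*z*sin(z)*cos(z)
The correct value should be: -z**2*sin(z)**2 + z**2*cos(z)**2 + 2*z*sin(z)*cos(z)

Explanation: A term was dropped: the term z**2*cos(z)**2 was incorrectly omitted
The later steps are derived from this incorrect expression, so the error originates in Step 2.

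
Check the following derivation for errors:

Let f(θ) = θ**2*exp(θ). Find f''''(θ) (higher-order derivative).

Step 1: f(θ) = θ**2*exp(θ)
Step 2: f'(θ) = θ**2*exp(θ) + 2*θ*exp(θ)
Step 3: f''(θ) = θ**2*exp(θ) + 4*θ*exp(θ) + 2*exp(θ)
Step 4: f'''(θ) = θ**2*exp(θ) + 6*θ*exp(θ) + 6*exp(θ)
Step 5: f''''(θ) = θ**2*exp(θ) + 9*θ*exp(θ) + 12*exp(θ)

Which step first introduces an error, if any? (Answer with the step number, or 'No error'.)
Step 5

Step 5 is incorrect due to a wrong coefficient.
The step shows: θ**2*exp(θ) + 9*θ*exp(θ) + 12*exp(θ)
The correct value should be: θ**2*exp(θ) + 8*θ*exp(θ) + 12*exp(θ)

Explanation: The coefficient 8 was incorrectly written as 9: the term 8*θ*exp(θ) was incorrectly written as 9*θ*exp(θ)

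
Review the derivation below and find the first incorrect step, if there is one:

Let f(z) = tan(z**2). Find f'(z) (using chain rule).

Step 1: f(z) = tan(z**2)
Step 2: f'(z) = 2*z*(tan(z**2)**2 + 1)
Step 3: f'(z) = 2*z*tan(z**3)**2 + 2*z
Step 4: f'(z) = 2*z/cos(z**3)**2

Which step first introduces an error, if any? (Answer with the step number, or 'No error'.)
Step 3

Step 3 is incorrect due to a wrong exponent.
The step shows: 2*z*tan(z**3)**2 + 2*z
The correct value should be: 2*z*tan(z**2)**2 + 2*z

Explanation: The exponent 2 on z was incorrectly written as 3: the term 2*z*tan(z**2)**2 was incorrectly written as 2*z*tan(z**3)**2
The later steps are derived from this incorrect expression, so the error originates in Step 3.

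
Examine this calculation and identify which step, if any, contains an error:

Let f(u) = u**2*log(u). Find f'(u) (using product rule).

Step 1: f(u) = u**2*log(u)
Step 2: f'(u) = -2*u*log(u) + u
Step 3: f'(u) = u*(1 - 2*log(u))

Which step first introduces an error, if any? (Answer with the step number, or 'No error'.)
Step 2

Step 2 is incorrect due to a sign flip.
The step shows: -2*u*log(u) + u
The correct value should be: 2*u*log(u) + u

Explanation: The sign of one term was flipped: the term 2*u*log(u) was incorrectly written as -2*u*log(u)
The later steps are derived from this incorrect expression, so the error originates in Step 2.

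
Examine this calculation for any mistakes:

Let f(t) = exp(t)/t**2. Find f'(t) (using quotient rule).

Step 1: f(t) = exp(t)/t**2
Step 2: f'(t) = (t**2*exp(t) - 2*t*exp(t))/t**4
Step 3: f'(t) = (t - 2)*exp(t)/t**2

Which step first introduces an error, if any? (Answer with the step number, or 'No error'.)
Step 3

Step 3 is incorrect due to a wrong exponent.
The step shows: (t - 2)*exp(t)/t**2
The correct value should be: (t - 2)*exp(t)/t**3

Explanation: The exponent -3 on t was incorrectly written as -2: the term (t - 2)*exp(t)/t**3 was incorrectly written as (t - 2)*exp(t)/t**2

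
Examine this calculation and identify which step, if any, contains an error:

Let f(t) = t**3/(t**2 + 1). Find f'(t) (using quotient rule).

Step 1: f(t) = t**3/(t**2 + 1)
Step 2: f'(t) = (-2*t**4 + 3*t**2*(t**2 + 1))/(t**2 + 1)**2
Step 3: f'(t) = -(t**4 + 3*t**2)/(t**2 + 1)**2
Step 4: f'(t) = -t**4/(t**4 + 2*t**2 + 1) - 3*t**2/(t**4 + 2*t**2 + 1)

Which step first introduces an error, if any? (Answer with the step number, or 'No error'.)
Step 3

Step 3 is incorrect due to a sign flip.
The step shows: -(t**4 + 3*t**2)/(t**2 + 1)**2
The correct value should be: (t**4 + 3*t**2)/(t**2 + 1)**2

Explanation: The sign of the whole expression was flipped: the term (t**4 + 3*t**2)/(t**2 + 1)**2 was incorrectly written as -(t**4 + 3*t**2)/(t**2 + 1)**2
The later steps are derived from this incorrect expression, so the error originates in Step 3.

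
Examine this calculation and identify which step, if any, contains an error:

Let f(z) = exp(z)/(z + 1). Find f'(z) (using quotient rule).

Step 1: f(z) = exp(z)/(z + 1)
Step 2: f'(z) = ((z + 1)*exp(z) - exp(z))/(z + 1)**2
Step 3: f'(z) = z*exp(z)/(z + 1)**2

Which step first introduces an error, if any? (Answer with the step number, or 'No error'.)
No error

All steps in this derivation are correct.
The final answer f'(z) = z*exp(z)/(z + 1)**2 is valid.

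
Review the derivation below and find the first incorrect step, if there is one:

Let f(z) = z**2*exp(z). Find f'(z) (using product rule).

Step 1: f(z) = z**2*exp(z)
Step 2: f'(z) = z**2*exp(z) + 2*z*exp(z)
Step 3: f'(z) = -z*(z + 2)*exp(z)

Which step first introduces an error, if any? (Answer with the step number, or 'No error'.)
Step 3

Step 3 is incorrect due to a sign flip.
The step shows: -z*(z + 2)*exp(z)
The correct value should be: z*(z + 2)*exp(z)

Explanation: The sign of the whole expression was flipped: the term z*(z + 2)*exp(z) was incorrectly written as -z*(z + 2)*exp(z)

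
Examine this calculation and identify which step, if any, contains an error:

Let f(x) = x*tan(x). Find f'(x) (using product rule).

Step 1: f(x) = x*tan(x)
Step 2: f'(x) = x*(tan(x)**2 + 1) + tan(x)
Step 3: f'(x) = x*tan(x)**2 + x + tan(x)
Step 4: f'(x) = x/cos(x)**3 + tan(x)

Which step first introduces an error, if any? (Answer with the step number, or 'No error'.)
Step 4

Step 4 is incorrect due to a wrong exponent.
The step shows: x/cos(x)**3 + tan(x)
The correct value should be: x/cos(x)**2 + tan(x)

Explanation: The exponent -2 on cos(x) was incorrectly written as -3: the term x/cos(x)**2 was incorrectly written as x/cos(x)**3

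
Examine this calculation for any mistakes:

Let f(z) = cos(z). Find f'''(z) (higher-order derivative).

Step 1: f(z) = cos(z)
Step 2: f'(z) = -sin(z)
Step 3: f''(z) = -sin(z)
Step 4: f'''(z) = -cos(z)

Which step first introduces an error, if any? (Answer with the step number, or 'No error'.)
Step 3

Step 3 is incorrect due to a wrong trig function.
The step shows: -sin(z)
The correct value should be: -cos(z)

Explanation: cos(z) was incorrectly written as sin(z): the term -cos(z) was incorrectly written as -sin(z)
The later steps are derived from this incorrect expression, so the error originates in Step 3.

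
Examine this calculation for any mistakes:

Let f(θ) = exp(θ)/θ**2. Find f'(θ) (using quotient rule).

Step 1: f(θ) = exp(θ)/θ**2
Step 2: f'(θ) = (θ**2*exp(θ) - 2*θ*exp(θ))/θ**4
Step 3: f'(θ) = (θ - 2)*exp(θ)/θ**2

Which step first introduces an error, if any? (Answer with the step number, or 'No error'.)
Step 3

Step 3 is incorrect due to a wrong exponent.
The step shows: (θ - 2)*exp(θ)/θ**2
The correct value should be: (θ - 2)*exp(θ)/θ**3

Explanation: The exponent -3 on θ was incorrectly written as -2: the term (θ - 2)*exp(θ)/θ**3 was incorrectly written as (θ - 2)*exp(θ)/θ**2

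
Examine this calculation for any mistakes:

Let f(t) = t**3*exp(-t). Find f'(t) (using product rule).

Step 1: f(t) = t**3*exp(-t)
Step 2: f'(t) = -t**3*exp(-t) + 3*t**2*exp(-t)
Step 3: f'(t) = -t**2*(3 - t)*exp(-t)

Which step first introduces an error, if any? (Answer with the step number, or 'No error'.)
Step 3

Step 3 is incorrect due to a sign flip.
The step shows: -t**2*(3 - t)*exp(-t)
The correct value should be: t**2*(3 - t)*exp(-t)

Explanation: The sign of the whole expression was flipped: the term t**2*(3 - t)*exp(-t) was incorrectly written as -t**2*(3 - t)*exp(-t)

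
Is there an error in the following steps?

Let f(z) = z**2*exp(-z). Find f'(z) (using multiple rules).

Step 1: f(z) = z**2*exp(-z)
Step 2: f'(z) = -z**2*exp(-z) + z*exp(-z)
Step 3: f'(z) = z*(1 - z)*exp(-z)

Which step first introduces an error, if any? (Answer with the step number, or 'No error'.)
Step 2

Step 2 is incorrect due to a wrong coefficient.
The step shows: -z**2*exp(-z) + z*exp(-z)
The correct value should be: -z**2*exp(-z) + 2*z*exp(-z)

Explanation: The coefficient 2 was incorrectly written as 1: the term 2*z*exp(-z) was incorrectly written as z*exp(-z)
The later steps are derived from this incorrect expression, so the error originates in Step 2.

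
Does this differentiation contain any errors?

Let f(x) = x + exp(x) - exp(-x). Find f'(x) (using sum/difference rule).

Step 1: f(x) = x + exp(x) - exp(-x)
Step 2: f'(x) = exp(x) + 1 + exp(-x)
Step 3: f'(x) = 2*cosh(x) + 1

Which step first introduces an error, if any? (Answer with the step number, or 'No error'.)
No error

All steps in this derivation are correct.
The final answer f'(x) = 2*cosh(x) + 1 is valid.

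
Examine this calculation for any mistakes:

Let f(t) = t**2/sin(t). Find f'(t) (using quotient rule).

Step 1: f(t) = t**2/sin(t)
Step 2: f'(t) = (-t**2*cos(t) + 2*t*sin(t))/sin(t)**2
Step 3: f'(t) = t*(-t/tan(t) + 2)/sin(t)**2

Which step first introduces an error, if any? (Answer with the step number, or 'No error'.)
Step 3

Step 3 is incorrect due to a wrong exponent.
The step shows: t*(-t/tan(t) + 2)/sin(t)**2
The correct value should be: t*(-t/tan(t) + 2)/sin(t)

Explanation: The exponent -1 on sin(t) was incorrectly written as -2: the term t*(-t/tan(t) + 2)/sin(t) was incorrectly written as t*(-t/tan(t) + 2)/sin(t)**2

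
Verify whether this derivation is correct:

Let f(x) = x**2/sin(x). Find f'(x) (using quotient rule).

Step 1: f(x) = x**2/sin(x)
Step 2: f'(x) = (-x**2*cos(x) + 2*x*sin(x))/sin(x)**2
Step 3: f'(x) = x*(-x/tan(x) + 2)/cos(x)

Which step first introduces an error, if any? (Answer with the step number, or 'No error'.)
Step 3

Step 3 is incorrect due to a wrong trig function.
The step shows: x*(-x/tan(x) + 2)/cos(x)
The correct value should be: x*(-x/tan(x) + 2)/sin(x)

Explanation: sin(x) was incorrectly written as cos(x): the term x*(-x/tan(x) + 2)/sin(x) was incorrectly written as x*(-x/tan(x) + 2)/cos(x)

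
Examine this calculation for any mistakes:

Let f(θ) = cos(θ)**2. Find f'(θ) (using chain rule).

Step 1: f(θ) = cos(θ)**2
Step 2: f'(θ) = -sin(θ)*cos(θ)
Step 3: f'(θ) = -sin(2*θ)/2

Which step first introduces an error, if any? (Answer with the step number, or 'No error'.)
Step 2

Step 2 is incorrect due to a wrong coefficient.
The step shows: -sin(θ)*cos(θ)
The correct value should be: -2*sin(θ)*cos(θ)

Explanation: The coefficient -2 was incorrectly written as -1: the term -2*sin(θ)*cos(θ) was incorrectly written as -sin(θ)*cos(θ)
The later steps are derived from this incorrect expression, so the error originates in Step 2.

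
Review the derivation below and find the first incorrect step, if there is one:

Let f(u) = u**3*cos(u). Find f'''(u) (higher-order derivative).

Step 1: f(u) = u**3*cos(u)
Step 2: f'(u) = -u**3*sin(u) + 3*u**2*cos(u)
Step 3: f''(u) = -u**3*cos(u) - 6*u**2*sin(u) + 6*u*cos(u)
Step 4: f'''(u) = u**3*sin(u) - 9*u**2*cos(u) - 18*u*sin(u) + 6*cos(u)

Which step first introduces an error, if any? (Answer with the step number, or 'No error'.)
No error

All steps in this derivation are correct.
The final answer f'''(u) = u**3*sin(u) - 9*u**2*cos(u) - 18*u*sin(u) + 6*cos(u) is valid.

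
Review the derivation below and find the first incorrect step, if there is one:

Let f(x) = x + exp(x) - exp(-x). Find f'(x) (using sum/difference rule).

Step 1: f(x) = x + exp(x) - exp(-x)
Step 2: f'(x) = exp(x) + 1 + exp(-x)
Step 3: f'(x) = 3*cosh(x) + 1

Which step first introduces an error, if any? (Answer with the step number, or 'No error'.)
Step 3

Step 3 is incorrect due to a wrong coefficient.
The step shows: 3*cosh(x) + 1
The correct value should be: 2*cosh(x) + 1

Explanation: The coefficient 2 was incorrectly written as 3: the term 2*cosh(x) was incorrectly written as 3*cosh(x)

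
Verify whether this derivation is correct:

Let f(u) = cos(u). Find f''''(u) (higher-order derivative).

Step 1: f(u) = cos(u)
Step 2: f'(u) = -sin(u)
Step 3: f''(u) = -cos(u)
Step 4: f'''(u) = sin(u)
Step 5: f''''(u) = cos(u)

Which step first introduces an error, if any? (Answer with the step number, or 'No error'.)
No error

All steps in this derivation are correct.
The final answer f''''(u) = cos(u) is valid.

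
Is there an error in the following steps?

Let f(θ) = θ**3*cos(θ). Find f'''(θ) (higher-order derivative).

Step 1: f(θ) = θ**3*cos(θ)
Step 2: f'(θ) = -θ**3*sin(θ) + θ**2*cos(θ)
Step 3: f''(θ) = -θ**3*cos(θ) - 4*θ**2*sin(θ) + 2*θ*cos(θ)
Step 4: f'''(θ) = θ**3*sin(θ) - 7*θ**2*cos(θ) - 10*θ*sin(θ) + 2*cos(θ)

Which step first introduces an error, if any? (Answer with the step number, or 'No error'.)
Step 2

Step 2 is incorrect due to a wrong coefficient.
The step shows: -θ**3*sin(θ) + θ**2*cos(θ)
The correct value should be: -θ**3*sin(θ) + 3*θ**2*cos(θ)

Explanation: The coefficient 3 was incorrectly written as 1: the term 3*θ**2*cos(θ) was incorrectly written as θ**2*cos(θ)
The later steps are derived from this incorrect expression, so the error originates in Step 2.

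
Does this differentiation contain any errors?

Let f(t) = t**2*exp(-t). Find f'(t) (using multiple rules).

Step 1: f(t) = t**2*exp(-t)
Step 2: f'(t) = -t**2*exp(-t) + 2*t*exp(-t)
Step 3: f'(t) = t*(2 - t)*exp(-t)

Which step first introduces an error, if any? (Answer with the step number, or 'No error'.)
No error

All steps in this derivation are correct.
The final answer f'(t) = t*(2 - t)*exp(-t) is valid.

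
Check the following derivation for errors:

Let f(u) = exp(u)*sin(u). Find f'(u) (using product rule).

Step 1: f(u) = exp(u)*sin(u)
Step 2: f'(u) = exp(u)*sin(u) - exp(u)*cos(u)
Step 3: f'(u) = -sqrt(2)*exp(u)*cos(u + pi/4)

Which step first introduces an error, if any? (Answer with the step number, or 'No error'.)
Step 2

Step 2 is incorrect due to a sign flip.
The step shows: exp(u)*sin(u) - exp(u)*cos(u)
The correct value should be: exp(u)*sin(u) + exp(u)*cos(u)

Explanation: The sign of one term was flipped: the term exp(u)*cos(u) was incorrectly written as -exp(u)*cos(u)
The later steps are derived from this incorrect expression, so the error originates in Step 2.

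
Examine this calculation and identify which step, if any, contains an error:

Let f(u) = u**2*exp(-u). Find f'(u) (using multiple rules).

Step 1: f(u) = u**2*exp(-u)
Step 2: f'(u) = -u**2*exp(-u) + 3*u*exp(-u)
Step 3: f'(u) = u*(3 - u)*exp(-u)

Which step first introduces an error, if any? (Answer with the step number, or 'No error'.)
Step 2

Step 2 is incorrect due to a wrong coefficient.
The step shows: -u**2*exp(-u) + 3*u*exp(-u)
The correct value should be: -u**2*exp(-u) + 2*u*exp(-u)

Explanation: The coefficient 2 was incorrectly written as 3: the term 2*u*exp(-u) was incorrectly written as 3*u*exp(-u)
The later steps are derived from this incorrect expression, so the error originates in Step 2.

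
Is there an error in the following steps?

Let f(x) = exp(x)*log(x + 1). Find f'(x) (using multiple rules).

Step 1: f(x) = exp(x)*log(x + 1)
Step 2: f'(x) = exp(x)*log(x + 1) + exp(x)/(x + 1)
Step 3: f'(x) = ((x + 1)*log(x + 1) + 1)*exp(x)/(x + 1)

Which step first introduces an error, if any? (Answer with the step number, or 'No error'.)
No error

All steps in this derivation are correct.
The final answer f'(x) = ((x + 1)*log(x + 1) + 1)*exp(x)/(x + 1) is valid.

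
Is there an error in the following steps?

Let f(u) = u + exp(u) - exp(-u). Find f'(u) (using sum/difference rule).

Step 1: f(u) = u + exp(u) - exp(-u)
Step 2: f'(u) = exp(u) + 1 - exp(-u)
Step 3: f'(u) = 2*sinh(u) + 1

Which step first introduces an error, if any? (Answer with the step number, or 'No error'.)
Step 2

Step 2 is incorrect due to a sign flip.
The step shows: exp(u) + 1 - exp(-u)
The correct value should be: exp(u) + 1 + exp(-u)

Explanation: The sign of one term was flipped: the term exp(-u) was incorrectly written as -exp(-u)
The later steps are derived from this incorrect expression, so the error originates in Step 2.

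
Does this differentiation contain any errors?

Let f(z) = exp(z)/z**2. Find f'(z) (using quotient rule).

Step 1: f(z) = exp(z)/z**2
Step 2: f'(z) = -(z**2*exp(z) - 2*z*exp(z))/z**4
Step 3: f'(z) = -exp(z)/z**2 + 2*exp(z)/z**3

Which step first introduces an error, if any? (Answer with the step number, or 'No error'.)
Step 2

Step 2 is incorrect due to a sign flip.
The step shows: -(z**2*exp(z) - 2*z*exp(z))/z**4
The correct value should be: (z**2*exp(z) - 2*z*exp(z))/z**4

Explanation: The sign of the whole expression was flipped: the term (z**2*exp(z) - 2*z*exp(z))/z**4 was incorrectly written as -(z**2*exp(z) - 2*z*exp(z))/z**4
The later steps are derived from this incorrect expression, so the error originates in Step 2.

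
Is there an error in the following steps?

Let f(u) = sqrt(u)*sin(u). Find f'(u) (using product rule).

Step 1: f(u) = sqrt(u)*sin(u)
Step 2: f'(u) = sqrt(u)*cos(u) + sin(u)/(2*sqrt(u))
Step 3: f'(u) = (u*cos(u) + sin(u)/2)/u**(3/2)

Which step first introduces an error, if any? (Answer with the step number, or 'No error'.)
Step 3

Step 3 is incorrect due to a wrong exponent.
The step shows: (u*cos(u) + sin(u)/2)/u**(3/2)
The correct value should be: (u*cos(u) + sin(u)/2)/sqrt(u)

Explanation: The exponent -1/2 on u was incorrectly written as -3/2: the term (u*cos(u) + sin(u)/2)/sqrt(u) was incorrectly written as (u*cos(u) + sin(u)/2)/u**(3/2)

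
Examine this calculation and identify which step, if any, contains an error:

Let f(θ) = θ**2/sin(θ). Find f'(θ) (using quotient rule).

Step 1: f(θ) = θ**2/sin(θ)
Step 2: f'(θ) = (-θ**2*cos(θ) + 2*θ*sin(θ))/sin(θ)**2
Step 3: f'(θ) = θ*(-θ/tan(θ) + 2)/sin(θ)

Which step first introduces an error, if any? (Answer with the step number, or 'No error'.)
No error

All steps in this derivation are correct.
The final answer f'(θ) = θ*(-θ/tan(θ) + 2)/sin(θ) is valid.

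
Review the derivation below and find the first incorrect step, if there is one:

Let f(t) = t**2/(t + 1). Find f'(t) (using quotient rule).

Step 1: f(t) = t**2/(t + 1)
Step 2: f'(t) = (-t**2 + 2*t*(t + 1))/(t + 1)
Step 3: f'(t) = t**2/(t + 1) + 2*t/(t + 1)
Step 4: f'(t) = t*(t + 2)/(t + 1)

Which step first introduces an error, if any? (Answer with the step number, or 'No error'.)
Step 2

Step 2 is incorrect due to a wrong exponent.
The step shows: (-t**2 + 2*t*(t + 1))/(t + 1)
The correct value should be: (-t**2 + 2*t*(t + 1))/(t + 1)**2

Explanation: The exponent -2 on t + 1 was incorrectly written as -1: the term (-t**2 + 2*t*(t + 1))/(t + 1)**2 was incorrectly written as (-t**2 + 2*t*(t + 1))/(t + 1)
The later steps are derived from this incorrect expression, so the error originates in Step 2.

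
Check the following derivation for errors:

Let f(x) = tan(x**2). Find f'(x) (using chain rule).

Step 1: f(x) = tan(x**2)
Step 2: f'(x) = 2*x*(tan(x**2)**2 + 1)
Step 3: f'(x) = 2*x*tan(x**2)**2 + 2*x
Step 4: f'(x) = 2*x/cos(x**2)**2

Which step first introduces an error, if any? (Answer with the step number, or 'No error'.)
No error

All steps in this derivation are correct.
The final answer f'(x) = 2*x/cos(x**2)**2 is valid.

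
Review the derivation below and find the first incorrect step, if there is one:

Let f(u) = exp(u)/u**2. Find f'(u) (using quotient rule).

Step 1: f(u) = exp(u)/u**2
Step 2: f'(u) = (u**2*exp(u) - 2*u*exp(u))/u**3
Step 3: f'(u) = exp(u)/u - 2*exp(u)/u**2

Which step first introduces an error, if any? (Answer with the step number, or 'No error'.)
Step 2

Step 2 is incorrect due to a wrong exponent.
The step shows: (u**2*exp(u) - 2*u*exp(u))/u**3
The correct value should be: (u**2*exp(u) - 2*u*exp(u))/u**4

Explanation: The exponent -4 on u was incorrectly written as -3: the term (u**2*exp(u) - 2*u*exp(u))/u**4 was incorrectly written as (u**2*exp(u) - 2*u*exp(u))/u**3
The later steps are derived from this incorrect expression, so the error originates in Step 2.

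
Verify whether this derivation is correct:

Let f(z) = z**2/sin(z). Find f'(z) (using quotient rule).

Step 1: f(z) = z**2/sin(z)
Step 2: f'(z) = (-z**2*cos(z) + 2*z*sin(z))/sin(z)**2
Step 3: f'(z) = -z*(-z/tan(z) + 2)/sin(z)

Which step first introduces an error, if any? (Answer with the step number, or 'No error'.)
Step 3

Step 3 is incorrect due to a sign flip.
The step shows: -z*(-z/tan(z) + 2)/sin(z)
The correct value should be: z*(-z/tan(z) + 2)/sin(z)

Explanation: The sign of the whole expression was flipped: the term z*(-z/tan(z) + 2)/sin(z) was incorrectly written as -z*(-z/tan(z) + 2)/sin(z)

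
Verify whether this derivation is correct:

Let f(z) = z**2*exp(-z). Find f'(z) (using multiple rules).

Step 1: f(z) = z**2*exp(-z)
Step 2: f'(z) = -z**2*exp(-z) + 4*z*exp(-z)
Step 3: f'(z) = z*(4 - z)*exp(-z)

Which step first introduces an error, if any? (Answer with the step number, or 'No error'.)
Step 2

Step 2 is incorrect due to a wrong coefficient.
The step shows: -z**2*exp(-z) + 4*z*exp(-z)
The correct value should be: -z**2*exp(-z) + 2*z*exp(-z)

Explanation: The coefficient 2 was incorrectly written as 4: the term 2*z*exp(-z) was incorrectly written as 4*z*exp(-z)
The later steps are derived from this incorrect expression, so the error originates in Step 2.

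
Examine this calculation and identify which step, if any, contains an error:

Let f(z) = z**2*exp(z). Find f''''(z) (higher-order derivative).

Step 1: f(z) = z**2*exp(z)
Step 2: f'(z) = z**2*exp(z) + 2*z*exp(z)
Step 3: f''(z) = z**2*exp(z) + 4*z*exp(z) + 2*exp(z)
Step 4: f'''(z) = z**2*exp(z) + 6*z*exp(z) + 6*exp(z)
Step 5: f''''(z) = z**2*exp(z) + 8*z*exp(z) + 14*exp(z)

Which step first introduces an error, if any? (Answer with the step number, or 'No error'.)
Step 5

Step 5 is incorrect due to a wrong coefficient.
The step shows: z**2*exp(z) + 8*z*exp(z) + 14*exp(z)
The correct value should be: z**2*exp(z) + 8*z*exp(z) + 12*exp(z)

Explanation: The coefficient 12 was incorrectly written as 14: the term 12*exp(z) was incorrectly written as 14*exp(z)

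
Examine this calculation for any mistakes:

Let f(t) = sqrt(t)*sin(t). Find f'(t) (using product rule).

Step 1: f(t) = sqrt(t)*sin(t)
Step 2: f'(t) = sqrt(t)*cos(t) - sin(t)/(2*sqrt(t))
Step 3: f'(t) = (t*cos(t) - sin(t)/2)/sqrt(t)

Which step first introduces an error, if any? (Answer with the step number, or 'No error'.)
Step 2

Step 2 is incorrect due to a sign flip.
The step shows: sqrt(t)*cos(t) - sin(t)/(2*sqrt(t))
The correct value should be: sqrt(t)*cos(t) + sin(t)/(2*sqrt(t))

Explanation: The sign of one term was flipped: the term sin(t)/(2*sqrt(t)) was incorrectly written as -sin(t)/(2*sqrt(t))
The later steps are derived from this incorrect expression, so the error originates in Step 2.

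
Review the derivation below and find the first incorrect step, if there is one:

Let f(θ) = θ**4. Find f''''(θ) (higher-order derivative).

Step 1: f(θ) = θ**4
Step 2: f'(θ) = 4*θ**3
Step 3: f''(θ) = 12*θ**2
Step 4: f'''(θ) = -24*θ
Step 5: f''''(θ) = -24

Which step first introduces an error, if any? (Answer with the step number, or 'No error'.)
Step 4

Step 4 is incorrect due to a sign flip.
The step shows: -24*θ
The correct value should be: 24*θ

Explanation: The sign of the whole expression was flipped: the term 24*θ was incorrectly written as -24*θ
The later steps are derived from this incorrect expression, so the error originates in Step 4.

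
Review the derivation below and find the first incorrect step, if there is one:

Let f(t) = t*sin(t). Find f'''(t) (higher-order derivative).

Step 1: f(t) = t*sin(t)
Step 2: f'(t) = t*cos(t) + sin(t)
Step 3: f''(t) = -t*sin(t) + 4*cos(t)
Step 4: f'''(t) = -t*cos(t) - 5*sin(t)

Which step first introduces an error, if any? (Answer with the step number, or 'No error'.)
Step 3

Step 3 is incorrect due to a wrong coefficient.
The step shows: -t*sin(t) + 4*cos(t)
The correct value should be: -t*sin(t) + 2*cos(t)

Explanation: The coefficient 2 was incorrectly written as 4: the term 2*cos(t) was incorrectly written as 4*cos(t)
The later steps are derived from this incorrect expression, so the error originates in Step 3.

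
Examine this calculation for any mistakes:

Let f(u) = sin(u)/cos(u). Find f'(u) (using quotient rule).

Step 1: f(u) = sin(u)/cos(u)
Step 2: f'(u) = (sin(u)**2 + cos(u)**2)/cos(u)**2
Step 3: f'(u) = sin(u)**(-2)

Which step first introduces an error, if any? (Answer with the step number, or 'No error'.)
Step 3

Step 3 is incorrect due to a wrong trig function.
The step shows: sin(u)**(-2)
The correct value should be: cos(u)**(-2)

Explanation: cos(u) was incorrectly written as sin(u): the term cos(u)**(-2) was incorrectly written as sin(u)**(-2)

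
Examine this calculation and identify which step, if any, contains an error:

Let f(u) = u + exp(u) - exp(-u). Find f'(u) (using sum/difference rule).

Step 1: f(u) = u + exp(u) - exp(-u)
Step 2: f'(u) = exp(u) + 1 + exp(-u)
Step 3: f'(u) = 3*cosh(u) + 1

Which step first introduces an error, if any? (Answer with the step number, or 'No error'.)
Step 3

Step 3 is incorrect due to a wrong coefficient.
The step shows: 3*cosh(u) + 1
The correct value should be: 2*cosh(u) + 1

Explanation: The coefficient 2 was incorrectly written as 3: the term 2*cosh(u) was incorrectly written as 3*cosh(u)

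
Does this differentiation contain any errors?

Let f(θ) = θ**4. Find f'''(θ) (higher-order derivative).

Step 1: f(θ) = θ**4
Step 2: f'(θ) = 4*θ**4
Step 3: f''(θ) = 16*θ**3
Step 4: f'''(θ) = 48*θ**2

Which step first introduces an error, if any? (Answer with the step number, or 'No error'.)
Step 2

Step 2 is incorrect due to a wrong exponent.
The step shows: 4*θ**4
The correct value should be: 4*θ**3

Explanation: The exponent 3 on θ was incorrectly written as 4: the term 4*θ**3 was incorrectly written as 4*θ**4
The later steps are derived from this incorrect expression, so the error originates in Step 2.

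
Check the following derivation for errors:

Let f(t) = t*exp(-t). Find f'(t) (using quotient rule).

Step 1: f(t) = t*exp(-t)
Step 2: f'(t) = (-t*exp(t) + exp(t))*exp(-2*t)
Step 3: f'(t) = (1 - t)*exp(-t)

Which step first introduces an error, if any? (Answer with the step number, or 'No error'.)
No error

All steps in this derivation are correct.
The final answer f'(t) = (1 - t)*exp(-t) is valid.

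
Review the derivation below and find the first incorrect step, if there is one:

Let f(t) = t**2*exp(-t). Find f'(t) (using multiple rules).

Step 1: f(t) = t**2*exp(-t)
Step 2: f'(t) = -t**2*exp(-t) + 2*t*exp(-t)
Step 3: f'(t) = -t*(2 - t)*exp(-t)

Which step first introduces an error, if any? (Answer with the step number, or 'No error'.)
Step 3

Step 3 is incorrect due to a sign flip.
The step shows: -t*(2 - t)*exp(-t)
The correct value should be: t*(2 - t)*exp(-t)

Explanation: The sign of the whole expression was flipped: the term t*(2 - t)*exp(-t) was incorrectly written as -t*(2 - t)*exp(-t)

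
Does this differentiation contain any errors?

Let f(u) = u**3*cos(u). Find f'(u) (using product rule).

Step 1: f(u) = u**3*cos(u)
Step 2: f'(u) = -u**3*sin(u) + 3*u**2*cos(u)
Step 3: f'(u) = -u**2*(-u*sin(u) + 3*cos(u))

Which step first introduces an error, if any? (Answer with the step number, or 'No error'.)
Step 3

Step 3 is incorrect due to a sign flip.
The step shows: -u**2*(-u*sin(u) + 3*cos(u))
The correct value should be: u**2*(-u*sin(u) + 3*cos(u))

Explanation: The sign of the whole expression was flipped: the term u**2*(-u*sin(u) + 3*cos(u)) was incorrectly written as -u**2*(-u*sin(u) + 3*cos(u))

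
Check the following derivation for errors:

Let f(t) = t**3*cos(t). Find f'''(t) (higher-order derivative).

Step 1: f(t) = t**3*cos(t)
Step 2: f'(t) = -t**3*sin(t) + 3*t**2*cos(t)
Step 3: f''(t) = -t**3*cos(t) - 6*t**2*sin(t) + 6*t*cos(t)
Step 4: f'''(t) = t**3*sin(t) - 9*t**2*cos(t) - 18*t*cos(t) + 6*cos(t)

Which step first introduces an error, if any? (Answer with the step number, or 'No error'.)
Step 4

Step 4 is incorrect due to a wrong trig function.
The step shows: t**3*sin(t) - 9*t**2*cos(t) - 18*t*cos(t) + 6*cos(t)
The correct value should be: t**3*sin(t) - 9*t**2*cos(t) - 18*t*sin(t) + 6*cos(t)

Explanation: sin(t) was incorrectly written as cos(t): the term -18*t*sin(t) was incorrectly written as -18*t*cos(t)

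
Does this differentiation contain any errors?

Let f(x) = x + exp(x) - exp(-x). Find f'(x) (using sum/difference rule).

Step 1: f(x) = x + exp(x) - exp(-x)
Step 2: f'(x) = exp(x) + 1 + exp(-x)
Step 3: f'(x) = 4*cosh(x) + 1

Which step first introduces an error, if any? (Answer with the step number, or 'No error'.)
Step 3

Step 3 is incorrect due to a wrong coefficient.
The step shows: 4*cosh(x) + 1
The correct value should be: 2*cosh(x) + 1

Explanation: The coefficient 2 was incorrectly written as 4: the term 2*cosh(x) was incorrectly written as 4*cosh(x)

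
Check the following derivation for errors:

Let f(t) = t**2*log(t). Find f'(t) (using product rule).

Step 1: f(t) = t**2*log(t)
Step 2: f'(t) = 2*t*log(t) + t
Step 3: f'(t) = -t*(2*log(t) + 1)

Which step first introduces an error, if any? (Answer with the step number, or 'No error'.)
Step 3

Step 3 is incorrect due to a sign flip.
The step shows: -t*(2*log(t) + 1)
The correct value should be: t*(2*log(t) + 1)

Explanation: The sign of the whole expression was flipped: the term t*(2*log(t) + 1) was incorrectly written as -t*(2*log(t) + 1)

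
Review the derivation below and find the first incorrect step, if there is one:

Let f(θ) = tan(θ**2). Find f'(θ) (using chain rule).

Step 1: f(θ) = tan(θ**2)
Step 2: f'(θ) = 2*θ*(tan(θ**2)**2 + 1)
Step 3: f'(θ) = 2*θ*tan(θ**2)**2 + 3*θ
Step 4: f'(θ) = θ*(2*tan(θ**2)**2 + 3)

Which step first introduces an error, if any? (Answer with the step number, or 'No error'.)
Step 3

Step 3 is incorrect due to a wrong coefficient.
The step shows: 2*θ*tan(θ**2)**2 + 3*θ
The correct value should be: 2*θ*tan(θ**2)**2 + 2*θ

Explanation: The coefficient 2 was incorrectly written as 3: the term 2*θ was incorrectly written as 3*θ
The later steps are derived from this incorrect expression, so the error originates in Step 3.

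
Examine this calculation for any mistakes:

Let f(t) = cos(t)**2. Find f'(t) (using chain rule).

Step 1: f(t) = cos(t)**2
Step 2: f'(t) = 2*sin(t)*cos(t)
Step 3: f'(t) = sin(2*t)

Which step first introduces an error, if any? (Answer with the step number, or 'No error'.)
Step 2

Step 2 is incorrect due to a sign flip.
The step shows: 2*sin(t)*cos(t)
The correct value should be: -2*sin(t)*cos(t)

Explanation: The sign of the whole expression was flipped: the term -2*sin(t)*cos(t) was incorrectly written as 2*sin(t)*cos(t)
The later steps are derived from this incorrect expression, so the error originates in Step 2.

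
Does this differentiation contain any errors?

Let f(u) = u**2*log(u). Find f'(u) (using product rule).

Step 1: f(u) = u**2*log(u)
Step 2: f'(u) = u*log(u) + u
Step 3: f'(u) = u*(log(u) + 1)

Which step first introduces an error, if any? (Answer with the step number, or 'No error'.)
Step 2

Step 2 is incorrect due to a wrong coefficient.
The step shows: u*log(u) + u
The correct value should be: 2*u*log(u) + u

Explanation: The coefficient 2 was incorrectly written as 1: the term 2*u*log(u) was incorrectly written as u*log(u)
The later steps are derived from this incorrect expression, so the error originates in Step 2.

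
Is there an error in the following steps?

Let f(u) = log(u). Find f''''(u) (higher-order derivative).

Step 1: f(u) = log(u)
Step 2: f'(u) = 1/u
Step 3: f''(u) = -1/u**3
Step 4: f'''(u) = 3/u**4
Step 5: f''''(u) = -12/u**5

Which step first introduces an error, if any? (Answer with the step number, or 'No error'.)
Step 3

Step 3 is incorrect due to a wrong exponent.
The step shows: -1/u**3
The correct value should be: -1/u**2

Explanation: The exponent -2 on u was incorrectly written as -3: the term -1/u**2 was incorrectly written as -1/u**3
The later steps are derived from this incorrect expression, so the error originates in Step 3.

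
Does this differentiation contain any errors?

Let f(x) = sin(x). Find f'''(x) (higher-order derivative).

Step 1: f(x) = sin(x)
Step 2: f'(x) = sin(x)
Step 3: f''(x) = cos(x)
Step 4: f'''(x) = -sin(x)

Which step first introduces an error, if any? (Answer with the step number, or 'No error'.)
Step 2

Step 2 is incorrect due to a wrong trig function.
The step shows: sin(x)
The correct value should be: cos(x)

Explanation: cos(x) was incorrectly written as sin(x): the term cos(x) was incorrectly written as sin(x)
The later steps are derived from this incorrect expression, so the error originates in Step 2.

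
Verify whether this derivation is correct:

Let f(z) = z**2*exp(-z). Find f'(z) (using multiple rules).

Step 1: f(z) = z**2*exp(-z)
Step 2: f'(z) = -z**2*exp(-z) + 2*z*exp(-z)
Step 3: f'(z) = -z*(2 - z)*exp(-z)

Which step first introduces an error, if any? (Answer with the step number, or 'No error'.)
Step 3

Step 3 is incorrect due to a sign flip.
The step shows: -z*(2 - z)*exp(-z)
The correct value should be: z*(2 - z)*exp(-z)

Explanation: The sign of the whole expression was flipped: the term z*(2 - z)*exp(-z) was incorrectly written as -z*(2 - z)*exp(-z)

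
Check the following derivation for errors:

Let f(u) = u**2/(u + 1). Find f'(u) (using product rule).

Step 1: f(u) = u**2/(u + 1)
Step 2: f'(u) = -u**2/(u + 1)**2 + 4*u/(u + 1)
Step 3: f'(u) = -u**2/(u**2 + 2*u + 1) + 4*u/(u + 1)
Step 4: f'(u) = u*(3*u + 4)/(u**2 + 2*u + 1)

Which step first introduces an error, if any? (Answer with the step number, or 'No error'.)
Step 2

Step 2 is incorrect due to a wrong coefficient.
The step shows: -u**2/(u + 1)**2 + 4*u/(u + 1)
The correct value should be: -u**2/(u + 1)**2 + 2*u/(u + 1)

Explanation: The coefficient 2 was incorrectly written as 4: the term 2*u/(u + 1) was incorrectly written as 4*u/(u + 1)
The later steps are derived from this incorrect expression, so the error originates in Step 2.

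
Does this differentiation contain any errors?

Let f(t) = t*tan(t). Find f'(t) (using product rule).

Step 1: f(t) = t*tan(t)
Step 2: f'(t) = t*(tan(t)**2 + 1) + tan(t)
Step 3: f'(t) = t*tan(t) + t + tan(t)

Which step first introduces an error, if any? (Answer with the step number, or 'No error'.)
Step 3

Step 3 is incorrect due to a wrong exponent.
The step shows: t*tan(t) + t + tan(t)
The correct value should be: t*tan(t)**2 + t + tan(t)

Explanation: The exponent 2 on tan(t) was incorrectly written as 1: the term t*tan(t)**2 was incorrectly written as t*tan(t)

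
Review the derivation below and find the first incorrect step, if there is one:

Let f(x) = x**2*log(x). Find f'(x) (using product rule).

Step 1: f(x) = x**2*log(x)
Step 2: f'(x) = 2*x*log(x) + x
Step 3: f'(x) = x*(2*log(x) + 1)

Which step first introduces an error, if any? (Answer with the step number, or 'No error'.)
No error

All steps in this derivation are correct.
The final answer f'(x) = x*(2*log(x) + 1) is valid.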